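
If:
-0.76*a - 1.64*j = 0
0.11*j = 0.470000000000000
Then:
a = -9.22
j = 4.27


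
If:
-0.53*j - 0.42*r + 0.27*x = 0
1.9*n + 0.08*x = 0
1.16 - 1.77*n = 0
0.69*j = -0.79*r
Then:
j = -25.76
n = 0.66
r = 22.50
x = -15.56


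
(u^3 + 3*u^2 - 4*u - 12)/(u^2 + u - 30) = (u^3 + 3*u^2 - 4*u - 12)/(u^2 + u - 30)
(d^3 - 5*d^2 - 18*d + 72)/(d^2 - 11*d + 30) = (d^2 + d - 12)/(d - 5)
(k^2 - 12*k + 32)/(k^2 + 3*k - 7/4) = 4*(k^2 - 12*k + 32)/(4*k^2 + 12*k - 7)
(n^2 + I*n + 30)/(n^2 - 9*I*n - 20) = (n + 6*I)/(n - 4*I)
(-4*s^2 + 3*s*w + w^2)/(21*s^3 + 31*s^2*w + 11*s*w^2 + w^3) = (-4*s^2 + 3*s*w + w^2)/(21*s^3 + 31*s^2*w + 11*s*w^2 + w^3)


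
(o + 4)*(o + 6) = o^2 + 10*o + 24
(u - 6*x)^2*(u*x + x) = u^3*x - 12*u^2*x^2 + u^2*x + 36*u*x^3 - 12*u*x^2 + 36*x^3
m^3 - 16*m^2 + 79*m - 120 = (m - 8)*(m - 5)*(m - 3)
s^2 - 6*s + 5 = (s - 5)*(s - 1)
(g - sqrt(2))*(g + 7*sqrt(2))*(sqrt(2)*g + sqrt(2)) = sqrt(2)*g^3 + sqrt(2)*g^2 + 12*g^2 - 14*sqrt(2)*g + 12*g - 14*sqrt(2)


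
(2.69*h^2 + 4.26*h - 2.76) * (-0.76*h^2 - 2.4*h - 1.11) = -2.0444*h^4 - 9.6936*h^3 - 11.1123*h^2 + 1.8954*h + 3.0636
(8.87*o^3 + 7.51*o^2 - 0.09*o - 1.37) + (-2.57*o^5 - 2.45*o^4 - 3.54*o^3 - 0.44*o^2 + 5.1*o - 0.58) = -2.57*o^5 - 2.45*o^4 + 5.33*o^3 + 7.07*o^2 + 5.01*o - 1.95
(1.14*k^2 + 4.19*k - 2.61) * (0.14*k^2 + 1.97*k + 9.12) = 0.1596*k^4 + 2.8324*k^3 + 18.2857*k^2 + 33.0711*k - 23.8032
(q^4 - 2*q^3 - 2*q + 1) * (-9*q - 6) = -9*q^5 + 12*q^4 + 12*q^3 + 18*q^2 + 3*q - 6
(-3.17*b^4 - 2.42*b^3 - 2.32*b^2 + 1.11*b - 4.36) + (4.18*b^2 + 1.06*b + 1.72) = -3.17*b^4 - 2.42*b^3 + 1.86*b^2 + 2.17*b - 2.64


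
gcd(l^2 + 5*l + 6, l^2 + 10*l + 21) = l + 3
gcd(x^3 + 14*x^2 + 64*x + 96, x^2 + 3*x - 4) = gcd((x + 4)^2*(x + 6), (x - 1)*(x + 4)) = x + 4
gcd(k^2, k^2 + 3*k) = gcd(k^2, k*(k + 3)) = k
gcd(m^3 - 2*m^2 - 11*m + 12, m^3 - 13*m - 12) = m^2 - m - 12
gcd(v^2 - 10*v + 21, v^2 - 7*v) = v - 7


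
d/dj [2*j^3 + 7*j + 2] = 6*j^2 + 7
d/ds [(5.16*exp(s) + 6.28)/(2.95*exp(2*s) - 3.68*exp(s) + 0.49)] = (-15.222*exp(2*s) - 37.052*exp(s) + 25.6388)*exp(s)/(8.7025*exp(4*s) - 21.712*exp(3*s) + 16.4334*exp(2*s) - 3.6064*exp(s) + 0.2401)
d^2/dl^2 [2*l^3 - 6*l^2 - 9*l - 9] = 12*l - 12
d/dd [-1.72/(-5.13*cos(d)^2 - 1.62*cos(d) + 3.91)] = (17.6472*cos(d) + 2.7864)*sin(d)/(5.13*cos(d)^2 + 1.62*cos(d) - 3.91)^2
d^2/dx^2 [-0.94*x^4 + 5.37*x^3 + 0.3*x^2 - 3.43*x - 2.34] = -11.28*x^2 + 32.22*x + 0.6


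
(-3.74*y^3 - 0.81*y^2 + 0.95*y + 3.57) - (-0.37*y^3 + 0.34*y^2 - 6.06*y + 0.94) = -3.37*y^3 - 1.15*y^2 + 7.01*y + 2.63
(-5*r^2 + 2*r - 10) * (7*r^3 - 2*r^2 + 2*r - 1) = -35*r^5 + 24*r^4 - 84*r^3 + 29*r^2 - 22*r + 10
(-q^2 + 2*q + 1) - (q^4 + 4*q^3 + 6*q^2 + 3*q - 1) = -q^4 - 4*q^3 - 7*q^2 - q + 2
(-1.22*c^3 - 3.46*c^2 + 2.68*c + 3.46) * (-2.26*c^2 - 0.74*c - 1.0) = 2.7572*c^5 + 8.7224*c^4 - 2.2764*c^3 - 6.3428*c^2 - 5.2404*c - 3.46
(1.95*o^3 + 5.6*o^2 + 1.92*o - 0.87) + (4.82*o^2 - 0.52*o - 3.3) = 1.95*o^3 + 10.42*o^2 + 1.4*o - 4.17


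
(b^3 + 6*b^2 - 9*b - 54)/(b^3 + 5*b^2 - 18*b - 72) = (b - 3)/(b - 4)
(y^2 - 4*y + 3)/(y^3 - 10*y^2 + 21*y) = (y - 1)/(y*(y - 7))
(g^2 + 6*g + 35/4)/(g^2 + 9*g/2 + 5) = (g + 7/2)/(g + 2)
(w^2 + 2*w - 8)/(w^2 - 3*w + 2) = (w + 4)/(w - 1)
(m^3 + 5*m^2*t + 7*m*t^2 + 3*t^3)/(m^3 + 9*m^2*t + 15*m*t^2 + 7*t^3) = (m + 3*t)/(m + 7*t)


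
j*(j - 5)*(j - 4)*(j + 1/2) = j^4 - 17*j^3/2 + 31*j^2/2 + 10*j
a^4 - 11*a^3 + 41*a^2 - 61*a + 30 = (a - 5)*(a - 3)*(a - 2)*(a - 1)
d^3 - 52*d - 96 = (d - 8)*(d + 2)*(d + 6)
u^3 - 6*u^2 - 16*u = u*(u - 8)*(u + 2)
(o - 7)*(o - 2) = o^2 - 9*o + 14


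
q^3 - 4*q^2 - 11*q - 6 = (q - 6)*(q + 1)^2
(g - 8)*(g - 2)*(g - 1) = g^3 - 11*g^2 + 26*g - 16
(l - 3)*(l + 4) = l^2 + l - 12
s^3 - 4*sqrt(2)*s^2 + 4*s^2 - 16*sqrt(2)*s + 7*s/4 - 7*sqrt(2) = (s + 1/2)*(s + 7/2)*(s - 4*sqrt(2))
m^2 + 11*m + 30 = (m + 5)*(m + 6)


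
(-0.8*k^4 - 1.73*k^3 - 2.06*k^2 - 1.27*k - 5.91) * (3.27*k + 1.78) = -2.616*k^5 - 7.0811*k^4 - 9.8156*k^3 - 7.8197*k^2 - 21.5863*k - 10.5198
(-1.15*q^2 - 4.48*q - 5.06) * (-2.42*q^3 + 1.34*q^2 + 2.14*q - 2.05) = 2.783*q^5 + 9.3006*q^4 + 3.781*q^3 - 14.0101*q^2 - 1.6444*q + 10.373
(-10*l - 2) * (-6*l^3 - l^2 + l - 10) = 60*l^4 + 22*l^3 - 8*l^2 + 98*l + 20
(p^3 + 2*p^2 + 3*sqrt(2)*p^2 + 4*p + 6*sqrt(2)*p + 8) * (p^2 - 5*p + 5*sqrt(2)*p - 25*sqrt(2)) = p^5 - 3*p^4 + 8*sqrt(2)*p^4 - 24*sqrt(2)*p^3 + 24*p^3 - 102*p^2 - 60*sqrt(2)*p^2 - 340*p - 60*sqrt(2)*p - 200*sqrt(2)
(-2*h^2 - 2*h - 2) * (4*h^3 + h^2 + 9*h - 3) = -8*h^5 - 10*h^4 - 28*h^3 - 14*h^2 - 12*h + 6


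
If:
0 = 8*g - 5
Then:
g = 5/8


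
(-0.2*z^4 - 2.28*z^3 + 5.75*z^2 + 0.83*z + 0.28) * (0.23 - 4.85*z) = 0.97*z^5 + 11.012*z^4 - 28.4119*z^3 - 2.703*z^2 - 1.1671*z + 0.0644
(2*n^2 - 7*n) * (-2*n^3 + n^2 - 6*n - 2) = -4*n^5 + 16*n^4 - 19*n^3 + 38*n^2 + 14*n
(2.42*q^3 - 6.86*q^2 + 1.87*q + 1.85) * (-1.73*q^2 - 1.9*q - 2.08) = -4.1866*q^5 + 7.2698*q^4 + 4.7653*q^3 + 7.5153*q^2 - 7.4046*q - 3.848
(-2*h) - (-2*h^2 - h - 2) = 2*h^2 - h + 2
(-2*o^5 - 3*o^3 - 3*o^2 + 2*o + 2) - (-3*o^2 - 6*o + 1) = -2*o^5 - 3*o^3 + 8*o + 1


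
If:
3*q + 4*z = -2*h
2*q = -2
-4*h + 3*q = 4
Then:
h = -7/4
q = -1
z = 13/8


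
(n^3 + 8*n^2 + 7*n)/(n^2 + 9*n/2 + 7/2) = 2*n*(n + 7)/(2*n + 7)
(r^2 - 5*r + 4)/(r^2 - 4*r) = (r - 1)/r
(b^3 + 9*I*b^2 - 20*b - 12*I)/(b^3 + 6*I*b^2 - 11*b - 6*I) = (b + 6*I)/(b + 3*I)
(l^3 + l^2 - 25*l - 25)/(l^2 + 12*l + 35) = (l^2 - 4*l - 5)/(l + 7)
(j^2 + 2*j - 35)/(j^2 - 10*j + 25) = (j + 7)/(j - 5)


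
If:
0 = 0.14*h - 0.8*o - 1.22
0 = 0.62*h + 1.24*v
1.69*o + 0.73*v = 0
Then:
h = -37.22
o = -8.04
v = 18.61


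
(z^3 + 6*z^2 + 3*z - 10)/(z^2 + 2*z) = z + 4 - 5/z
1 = 1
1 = 1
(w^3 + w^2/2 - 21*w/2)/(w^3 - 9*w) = (w + 7/2)/(w + 3)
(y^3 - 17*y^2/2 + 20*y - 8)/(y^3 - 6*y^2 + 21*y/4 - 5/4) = 2*(y^2 - 8*y + 16)/(2*y^2 - 11*y + 5)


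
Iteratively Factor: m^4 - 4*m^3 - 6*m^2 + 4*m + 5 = (m + 1)*(m^3 - 5*m^2 - m + 5) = (m - 5)*(m + 1)*(m^2 - 1) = (m - 5)*(m - 1)*(m + 1)*(m + 1)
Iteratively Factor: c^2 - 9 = (c - 3)*(c + 3)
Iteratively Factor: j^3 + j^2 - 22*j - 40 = (j + 4)*(j^2 - 3*j - 10) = (j - 5)*(j + 4)*(j + 2)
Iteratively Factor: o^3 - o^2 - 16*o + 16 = (o - 1)*(o^2 - 16) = (o - 1)*(o + 4)*(o - 4)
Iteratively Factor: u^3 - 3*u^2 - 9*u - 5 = (u - 5)*(u^2 + 2*u + 1) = (u - 5)*(u + 1)*(u + 1)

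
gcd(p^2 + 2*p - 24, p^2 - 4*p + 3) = 1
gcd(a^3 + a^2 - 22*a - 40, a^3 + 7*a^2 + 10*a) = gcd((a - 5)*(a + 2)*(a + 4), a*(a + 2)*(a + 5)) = a + 2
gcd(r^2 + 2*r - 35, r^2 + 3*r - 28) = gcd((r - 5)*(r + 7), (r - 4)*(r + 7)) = r + 7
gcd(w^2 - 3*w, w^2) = w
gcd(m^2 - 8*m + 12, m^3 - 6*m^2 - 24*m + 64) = m - 2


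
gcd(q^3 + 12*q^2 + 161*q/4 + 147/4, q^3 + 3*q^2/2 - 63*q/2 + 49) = q + 7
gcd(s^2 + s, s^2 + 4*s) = s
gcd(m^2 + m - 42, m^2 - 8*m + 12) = m - 6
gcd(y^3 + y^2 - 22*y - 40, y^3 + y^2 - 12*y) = y + 4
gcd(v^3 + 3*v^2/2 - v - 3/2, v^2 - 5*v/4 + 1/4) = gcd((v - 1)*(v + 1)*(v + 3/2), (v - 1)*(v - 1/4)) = v - 1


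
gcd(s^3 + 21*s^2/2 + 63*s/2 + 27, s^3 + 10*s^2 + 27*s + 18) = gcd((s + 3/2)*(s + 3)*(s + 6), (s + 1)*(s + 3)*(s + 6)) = s^2 + 9*s + 18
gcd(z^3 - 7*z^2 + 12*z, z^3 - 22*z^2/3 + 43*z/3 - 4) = z^2 - 7*z + 12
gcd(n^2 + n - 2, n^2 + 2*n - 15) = 1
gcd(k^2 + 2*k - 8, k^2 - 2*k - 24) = k + 4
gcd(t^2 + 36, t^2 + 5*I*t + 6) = t + 6*I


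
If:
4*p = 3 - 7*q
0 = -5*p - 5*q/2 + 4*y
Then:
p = 28*y/25 - 3/10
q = 3/5 - 16*y/25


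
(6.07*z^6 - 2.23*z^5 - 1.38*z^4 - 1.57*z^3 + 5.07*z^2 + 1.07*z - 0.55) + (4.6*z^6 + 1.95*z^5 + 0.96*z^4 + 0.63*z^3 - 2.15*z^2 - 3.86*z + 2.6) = 10.67*z^6 - 0.28*z^5 - 0.42*z^4 - 0.94*z^3 + 2.92*z^2 - 2.79*z + 2.05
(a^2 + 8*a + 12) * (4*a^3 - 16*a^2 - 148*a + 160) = 4*a^5 + 16*a^4 - 228*a^3 - 1216*a^2 - 496*a + 1920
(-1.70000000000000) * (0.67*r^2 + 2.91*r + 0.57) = -1.139*r^2 - 4.947*r - 0.969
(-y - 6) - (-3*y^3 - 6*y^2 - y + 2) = 3*y^3 + 6*y^2 - 8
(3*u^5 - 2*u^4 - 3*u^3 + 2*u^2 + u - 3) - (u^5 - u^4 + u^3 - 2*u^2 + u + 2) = 2*u^5 - u^4 - 4*u^3 + 4*u^2 - 5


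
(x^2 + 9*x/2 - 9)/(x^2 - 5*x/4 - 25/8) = 4*(-2*x^2 - 9*x + 18)/(-8*x^2 + 10*x + 25)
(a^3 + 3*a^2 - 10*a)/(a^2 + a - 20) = a*(a - 2)/(a - 4)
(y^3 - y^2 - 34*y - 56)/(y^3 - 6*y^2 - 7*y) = (y^2 + 6*y + 8)/(y*(y + 1))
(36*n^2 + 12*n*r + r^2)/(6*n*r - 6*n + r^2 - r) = (6*n + r)/(r - 1)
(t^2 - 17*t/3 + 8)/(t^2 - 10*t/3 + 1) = (3*t - 8)/(3*t - 1)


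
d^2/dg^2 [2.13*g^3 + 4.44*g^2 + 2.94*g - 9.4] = 12.78*g + 8.88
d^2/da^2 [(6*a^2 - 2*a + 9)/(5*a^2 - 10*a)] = 2*(10*a^3 + 27*a^2 - 54*a + 36)/(5*a^3*(a^3 - 6*a^2 + 12*a - 8))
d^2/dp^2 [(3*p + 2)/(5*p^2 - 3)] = 30*(5*p^3 + 10*p^2 + 9*p + 2)/(125*p^6 - 225*p^4 + 135*p^2 - 27)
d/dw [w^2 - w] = 2*w - 1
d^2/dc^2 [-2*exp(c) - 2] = -2*exp(c)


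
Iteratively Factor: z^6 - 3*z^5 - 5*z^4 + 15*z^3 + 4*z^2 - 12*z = (z + 2)*(z^5 - 5*z^4 + 5*z^3 + 5*z^2 - 6*z) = (z + 1)*(z + 2)*(z^4 - 6*z^3 + 11*z^2 - 6*z) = (z - 2)*(z + 1)*(z + 2)*(z^3 - 4*z^2 + 3*z) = (z - 2)*(z - 1)*(z + 1)*(z + 2)*(z^2 - 3*z) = (z - 3)*(z - 2)*(z - 1)*(z + 1)*(z + 2)*(z)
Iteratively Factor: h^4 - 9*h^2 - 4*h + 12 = (h + 2)*(h^3 - 2*h^2 - 5*h + 6) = (h - 3)*(h + 2)*(h^2 + h - 2) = (h - 3)*(h - 1)*(h + 2)*(h + 2)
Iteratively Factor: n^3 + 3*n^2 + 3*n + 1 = (n + 1)*(n^2 + 2*n + 1) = (n + 1)^2*(n + 1)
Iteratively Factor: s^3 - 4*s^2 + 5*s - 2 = (s - 2)*(s^2 - 2*s + 1) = (s - 2)*(s - 1)*(s - 1)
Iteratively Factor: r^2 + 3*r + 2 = (r + 2)*(r + 1)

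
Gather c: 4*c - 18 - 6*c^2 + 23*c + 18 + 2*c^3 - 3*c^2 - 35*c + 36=2*c^3 - 9*c^2 - 8*c + 36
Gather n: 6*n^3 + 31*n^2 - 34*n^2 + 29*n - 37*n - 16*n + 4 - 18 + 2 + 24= 6*n^3 - 3*n^2 - 24*n + 12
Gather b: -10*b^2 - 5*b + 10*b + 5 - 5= -10*b^2 + 5*b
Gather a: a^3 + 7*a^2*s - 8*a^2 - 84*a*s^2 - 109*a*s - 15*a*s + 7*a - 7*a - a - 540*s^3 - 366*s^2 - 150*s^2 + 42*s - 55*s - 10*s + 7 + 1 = a^3 + a^2*(7*s - 8) + a*(-84*s^2 - 124*s - 1) - 540*s^3 - 516*s^2 - 23*s + 8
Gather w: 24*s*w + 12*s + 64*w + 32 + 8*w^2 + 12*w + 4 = 12*s + 8*w^2 + w*(24*s + 76) + 36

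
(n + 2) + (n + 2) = 2*n + 4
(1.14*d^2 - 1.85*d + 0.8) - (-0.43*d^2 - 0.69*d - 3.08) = 1.57*d^2 - 1.16*d + 3.88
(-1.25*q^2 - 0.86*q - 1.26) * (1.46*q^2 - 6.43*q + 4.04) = -1.825*q^4 + 6.7819*q^3 - 1.3598*q^2 + 4.6274*q - 5.0904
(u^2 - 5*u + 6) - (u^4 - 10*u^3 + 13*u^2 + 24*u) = -u^4 + 10*u^3 - 12*u^2 - 29*u + 6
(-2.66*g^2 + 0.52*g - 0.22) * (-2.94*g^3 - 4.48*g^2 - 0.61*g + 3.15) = 7.8204*g^5 + 10.388*g^4 - 0.0602*g^3 - 7.7106*g^2 + 1.7722*g - 0.693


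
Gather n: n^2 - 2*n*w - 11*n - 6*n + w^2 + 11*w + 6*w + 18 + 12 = n^2 + n*(-2*w - 17) + w^2 + 17*w + 30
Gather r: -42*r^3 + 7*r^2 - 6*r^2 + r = -42*r^3 + r^2 + r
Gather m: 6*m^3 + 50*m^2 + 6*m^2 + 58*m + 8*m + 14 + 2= 6*m^3 + 56*m^2 + 66*m + 16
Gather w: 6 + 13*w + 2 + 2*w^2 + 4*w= 2*w^2 + 17*w + 8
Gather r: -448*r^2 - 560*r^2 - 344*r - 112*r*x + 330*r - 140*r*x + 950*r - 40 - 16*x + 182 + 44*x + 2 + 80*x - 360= -1008*r^2 + r*(936 - 252*x) + 108*x - 216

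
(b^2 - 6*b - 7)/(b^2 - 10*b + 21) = (b + 1)/(b - 3)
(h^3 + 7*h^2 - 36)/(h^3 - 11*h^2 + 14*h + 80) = (h^3 + 7*h^2 - 36)/(h^3 - 11*h^2 + 14*h + 80)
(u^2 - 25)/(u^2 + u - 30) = (u + 5)/(u + 6)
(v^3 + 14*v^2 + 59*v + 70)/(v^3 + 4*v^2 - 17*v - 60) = (v^2 + 9*v + 14)/(v^2 - v - 12)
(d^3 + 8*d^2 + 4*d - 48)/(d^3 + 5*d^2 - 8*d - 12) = (d + 4)/(d + 1)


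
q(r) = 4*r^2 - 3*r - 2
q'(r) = 8*r - 3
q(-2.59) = 32.60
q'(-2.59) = -23.72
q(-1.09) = 6.02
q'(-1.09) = -11.72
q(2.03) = 8.39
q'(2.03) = 13.24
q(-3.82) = 67.83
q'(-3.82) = -33.56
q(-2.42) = 28.69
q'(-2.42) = -22.36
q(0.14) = -2.34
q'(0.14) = -1.88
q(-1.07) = 5.79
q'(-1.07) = -11.56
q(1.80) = 5.56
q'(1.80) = 11.40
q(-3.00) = 43.00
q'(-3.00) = -27.00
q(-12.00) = 610.00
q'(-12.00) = -99.00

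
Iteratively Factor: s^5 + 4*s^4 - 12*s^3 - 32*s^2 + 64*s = (s - 2)*(s^4 + 6*s^3 - 32*s) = (s - 2)^2*(s^3 + 8*s^2 + 16*s) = s*(s - 2)^2*(s^2 + 8*s + 16) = s*(s - 2)^2*(s + 4)*(s + 4)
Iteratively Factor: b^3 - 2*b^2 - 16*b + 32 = (b - 2)*(b^2 - 16) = (b - 4)*(b - 2)*(b + 4)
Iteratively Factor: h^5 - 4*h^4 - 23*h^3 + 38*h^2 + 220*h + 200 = (h + 2)*(h^4 - 6*h^3 - 11*h^2 + 60*h + 100) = (h + 2)^2*(h^3 - 8*h^2 + 5*h + 50) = (h - 5)*(h + 2)^2*(h^2 - 3*h - 10) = (h - 5)*(h + 2)^3*(h - 5)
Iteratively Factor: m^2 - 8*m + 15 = (m - 3)*(m - 5)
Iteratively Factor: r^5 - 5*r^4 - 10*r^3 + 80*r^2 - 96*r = (r - 3)*(r^4 - 2*r^3 - 16*r^2 + 32*r) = r*(r - 3)*(r^3 - 2*r^2 - 16*r + 32) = r*(r - 4)*(r - 3)*(r^2 + 2*r - 8) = r*(r - 4)*(r - 3)*(r - 2)*(r + 4)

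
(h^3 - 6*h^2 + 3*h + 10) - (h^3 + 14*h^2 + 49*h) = -20*h^2 - 46*h + 10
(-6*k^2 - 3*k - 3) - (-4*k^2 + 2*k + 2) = -2*k^2 - 5*k - 5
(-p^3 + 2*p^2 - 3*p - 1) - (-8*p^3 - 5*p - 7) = 7*p^3 + 2*p^2 + 2*p + 6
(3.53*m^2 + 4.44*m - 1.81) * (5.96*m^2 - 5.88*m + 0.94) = 21.0388*m^4 + 5.706*m^3 - 33.5766*m^2 + 14.8164*m - 1.7014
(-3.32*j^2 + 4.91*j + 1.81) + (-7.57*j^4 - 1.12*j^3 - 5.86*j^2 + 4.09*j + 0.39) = -7.57*j^4 - 1.12*j^3 - 9.18*j^2 + 9.0*j + 2.2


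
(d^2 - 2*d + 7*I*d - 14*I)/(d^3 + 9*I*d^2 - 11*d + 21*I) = (d - 2)/(d^2 + 2*I*d + 3)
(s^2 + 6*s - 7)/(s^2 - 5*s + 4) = (s + 7)/(s - 4)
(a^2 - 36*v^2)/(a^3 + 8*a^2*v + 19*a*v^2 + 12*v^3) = (a^2 - 36*v^2)/(a^3 + 8*a^2*v + 19*a*v^2 + 12*v^3)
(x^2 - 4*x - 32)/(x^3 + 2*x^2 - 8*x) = (x - 8)/(x*(x - 2))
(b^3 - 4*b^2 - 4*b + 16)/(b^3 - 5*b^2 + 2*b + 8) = (b + 2)/(b + 1)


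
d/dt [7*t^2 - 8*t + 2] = 14*t - 8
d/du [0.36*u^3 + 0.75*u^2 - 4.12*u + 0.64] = 1.08*u^2 + 1.5*u - 4.12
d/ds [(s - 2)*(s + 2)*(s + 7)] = 3*s^2 + 14*s - 4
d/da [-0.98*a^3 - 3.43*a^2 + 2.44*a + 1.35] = -2.94*a^2 - 6.86*a + 2.44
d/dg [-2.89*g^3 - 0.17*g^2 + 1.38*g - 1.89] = -8.67*g^2 - 0.34*g + 1.38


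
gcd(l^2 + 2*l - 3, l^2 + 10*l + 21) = l + 3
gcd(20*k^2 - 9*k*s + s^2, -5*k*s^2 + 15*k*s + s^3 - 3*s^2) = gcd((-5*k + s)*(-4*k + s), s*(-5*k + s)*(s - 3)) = -5*k + s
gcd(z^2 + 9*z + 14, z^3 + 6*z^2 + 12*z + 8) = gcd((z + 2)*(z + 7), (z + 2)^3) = z + 2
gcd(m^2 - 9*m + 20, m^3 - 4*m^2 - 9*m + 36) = m - 4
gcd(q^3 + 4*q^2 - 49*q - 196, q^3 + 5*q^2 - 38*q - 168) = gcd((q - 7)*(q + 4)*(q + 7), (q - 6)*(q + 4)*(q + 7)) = q^2 + 11*q + 28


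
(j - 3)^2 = j^2 - 6*j + 9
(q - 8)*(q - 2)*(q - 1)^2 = q^4 - 12*q^3 + 37*q^2 - 42*q + 16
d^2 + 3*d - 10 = (d - 2)*(d + 5)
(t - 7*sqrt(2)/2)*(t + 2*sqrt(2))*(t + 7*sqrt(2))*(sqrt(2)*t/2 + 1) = sqrt(2)*t^4/2 + 13*t^3/2 - 12*sqrt(2)*t^2 - 133*t - 98*sqrt(2)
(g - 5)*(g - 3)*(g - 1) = g^3 - 9*g^2 + 23*g - 15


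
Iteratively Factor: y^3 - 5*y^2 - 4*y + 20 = (y + 2)*(y^2 - 7*y + 10) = (y - 5)*(y + 2)*(y - 2)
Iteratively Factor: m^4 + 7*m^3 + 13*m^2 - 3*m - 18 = (m + 2)*(m^3 + 5*m^2 + 3*m - 9) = (m - 1)*(m + 2)*(m^2 + 6*m + 9) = (m - 1)*(m + 2)*(m + 3)*(m + 3)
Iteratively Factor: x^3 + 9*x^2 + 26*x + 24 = (x + 3)*(x^2 + 6*x + 8) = (x + 2)*(x + 3)*(x + 4)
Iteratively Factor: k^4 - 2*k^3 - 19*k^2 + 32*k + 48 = (k + 1)*(k^3 - 3*k^2 - 16*k + 48) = (k + 1)*(k + 4)*(k^2 - 7*k + 12) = (k - 4)*(k + 1)*(k + 4)*(k - 3)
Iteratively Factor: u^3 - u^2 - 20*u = (u + 4)*(u^2 - 5*u) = u*(u + 4)*(u - 5)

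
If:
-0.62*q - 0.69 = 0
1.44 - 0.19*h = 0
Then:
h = 7.58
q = -1.11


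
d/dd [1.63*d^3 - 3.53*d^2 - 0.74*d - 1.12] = 4.89*d^2 - 7.06*d - 0.74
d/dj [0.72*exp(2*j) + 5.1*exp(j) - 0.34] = (1.44*exp(j) + 5.1)*exp(j)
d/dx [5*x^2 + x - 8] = 10*x + 1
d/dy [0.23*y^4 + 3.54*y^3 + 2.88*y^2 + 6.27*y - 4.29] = 0.92*y^3 + 10.62*y^2 + 5.76*y + 6.27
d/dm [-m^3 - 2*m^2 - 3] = m*(-3*m - 4)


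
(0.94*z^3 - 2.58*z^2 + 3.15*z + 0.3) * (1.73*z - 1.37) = 1.6262*z^4 - 5.7512*z^3 + 8.9841*z^2 - 3.7965*z - 0.411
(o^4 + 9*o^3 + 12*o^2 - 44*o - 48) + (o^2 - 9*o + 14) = o^4 + 9*o^3 + 13*o^2 - 53*o - 34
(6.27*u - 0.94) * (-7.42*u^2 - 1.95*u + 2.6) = -46.5234*u^3 - 5.2517*u^2 + 18.135*u - 2.444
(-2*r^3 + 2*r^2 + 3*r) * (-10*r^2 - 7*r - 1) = 20*r^5 - 6*r^4 - 42*r^3 - 23*r^2 - 3*r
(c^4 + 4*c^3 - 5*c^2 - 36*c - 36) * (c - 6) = c^5 - 2*c^4 - 29*c^3 - 6*c^2 + 180*c + 216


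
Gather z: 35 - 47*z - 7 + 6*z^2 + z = 6*z^2 - 46*z + 28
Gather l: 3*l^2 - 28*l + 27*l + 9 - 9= 3*l^2 - l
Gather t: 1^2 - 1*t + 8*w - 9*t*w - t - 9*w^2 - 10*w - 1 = t*(-9*w - 2) - 9*w^2 - 2*w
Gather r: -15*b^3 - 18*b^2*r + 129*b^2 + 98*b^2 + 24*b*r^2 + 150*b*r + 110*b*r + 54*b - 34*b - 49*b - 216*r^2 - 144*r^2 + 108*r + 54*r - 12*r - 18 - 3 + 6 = -15*b^3 + 227*b^2 - 29*b + r^2*(24*b - 360) + r*(-18*b^2 + 260*b + 150) - 15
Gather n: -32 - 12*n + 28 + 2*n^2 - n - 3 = 2*n^2 - 13*n - 7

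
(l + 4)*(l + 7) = l^2 + 11*l + 28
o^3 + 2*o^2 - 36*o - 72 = (o - 6)*(o + 2)*(o + 6)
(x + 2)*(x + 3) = x^2 + 5*x + 6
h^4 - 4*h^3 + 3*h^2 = h^2*(h - 3)*(h - 1)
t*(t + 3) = t^2 + 3*t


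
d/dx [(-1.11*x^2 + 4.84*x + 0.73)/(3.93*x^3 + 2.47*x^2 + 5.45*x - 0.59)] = (4.3623*x^4 - 38.0424*x^3 - 26.611*x^2 - 2.2964*x - 6.8341)/(15.4449*x^6 + 19.4142*x^5 + 48.9379*x^4 + 22.2856*x^3 + 26.7879*x^2 - 6.431*x + 0.3481)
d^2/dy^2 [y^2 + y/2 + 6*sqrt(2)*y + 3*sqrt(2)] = 2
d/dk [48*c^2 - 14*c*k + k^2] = -14*c + 2*k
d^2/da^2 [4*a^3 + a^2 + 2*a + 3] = 24*a + 2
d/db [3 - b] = -1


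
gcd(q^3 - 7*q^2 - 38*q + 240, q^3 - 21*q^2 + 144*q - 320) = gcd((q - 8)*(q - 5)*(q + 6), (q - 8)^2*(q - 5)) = q^2 - 13*q + 40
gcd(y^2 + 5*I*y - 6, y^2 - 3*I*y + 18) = y + 3*I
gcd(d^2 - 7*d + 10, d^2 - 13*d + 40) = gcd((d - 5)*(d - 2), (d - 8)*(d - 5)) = d - 5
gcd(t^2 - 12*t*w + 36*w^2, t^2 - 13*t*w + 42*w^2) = t - 6*w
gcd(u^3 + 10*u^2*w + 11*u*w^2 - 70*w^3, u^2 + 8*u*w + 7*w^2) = u + 7*w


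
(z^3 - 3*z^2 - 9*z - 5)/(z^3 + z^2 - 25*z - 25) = (z + 1)/(z + 5)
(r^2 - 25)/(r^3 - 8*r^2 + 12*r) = (r^2 - 25)/(r*(r^2 - 8*r + 12))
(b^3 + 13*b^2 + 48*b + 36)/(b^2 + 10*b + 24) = (b^2 + 7*b + 6)/(b + 4)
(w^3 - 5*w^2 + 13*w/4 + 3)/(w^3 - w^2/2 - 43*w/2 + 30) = (w + 1/2)/(w + 5)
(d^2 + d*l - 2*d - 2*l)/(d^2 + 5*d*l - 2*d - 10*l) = (d + l)/(d + 5*l)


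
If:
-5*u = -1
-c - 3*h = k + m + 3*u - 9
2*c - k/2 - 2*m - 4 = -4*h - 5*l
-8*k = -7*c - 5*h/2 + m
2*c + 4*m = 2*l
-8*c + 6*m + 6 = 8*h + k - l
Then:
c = -87758/35835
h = 44612/11945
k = -7628/7167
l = -7390/7167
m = 8468/11945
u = 1/5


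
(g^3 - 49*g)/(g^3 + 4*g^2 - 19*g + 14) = g*(g - 7)/(g^2 - 3*g + 2)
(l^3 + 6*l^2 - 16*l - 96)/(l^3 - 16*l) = (l + 6)/l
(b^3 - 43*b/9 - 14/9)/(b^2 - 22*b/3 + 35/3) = (3*b^2 + 7*b + 2)/(3*(b - 5))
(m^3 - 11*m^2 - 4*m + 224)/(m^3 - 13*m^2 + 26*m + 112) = (m + 4)/(m + 2)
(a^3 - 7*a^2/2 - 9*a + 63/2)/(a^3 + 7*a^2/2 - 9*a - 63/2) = (2*a - 7)/(2*a + 7)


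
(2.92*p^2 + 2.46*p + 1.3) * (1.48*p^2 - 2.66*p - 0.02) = 4.3216*p^4 - 4.1264*p^3 - 4.678*p^2 - 3.5072*p - 0.026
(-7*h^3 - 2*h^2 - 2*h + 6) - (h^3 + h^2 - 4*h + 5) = -8*h^3 - 3*h^2 + 2*h + 1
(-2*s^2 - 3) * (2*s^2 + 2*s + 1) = -4*s^4 - 4*s^3 - 8*s^2 - 6*s - 3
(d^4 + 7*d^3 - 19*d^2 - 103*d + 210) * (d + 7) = d^5 + 14*d^4 + 30*d^3 - 236*d^2 - 511*d + 1470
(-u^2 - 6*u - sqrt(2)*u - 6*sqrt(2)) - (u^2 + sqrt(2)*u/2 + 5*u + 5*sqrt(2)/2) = -2*u^2 - 11*u - 3*sqrt(2)*u/2 - 17*sqrt(2)/2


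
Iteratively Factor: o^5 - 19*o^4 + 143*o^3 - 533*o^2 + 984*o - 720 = (o - 3)*(o^4 - 16*o^3 + 95*o^2 - 248*o + 240) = (o - 4)*(o - 3)*(o^3 - 12*o^2 + 47*o - 60) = (o - 4)*(o - 3)^2*(o^2 - 9*o + 20) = (o - 4)^2*(o - 3)^2*(o - 5)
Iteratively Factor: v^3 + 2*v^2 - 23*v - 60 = (v + 4)*(v^2 - 2*v - 15) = (v - 5)*(v + 4)*(v + 3)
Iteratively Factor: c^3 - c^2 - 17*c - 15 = (c + 3)*(c^2 - 4*c - 5) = (c - 5)*(c + 3)*(c + 1)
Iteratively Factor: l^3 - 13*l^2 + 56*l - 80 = (l - 5)*(l^2 - 8*l + 16) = (l - 5)*(l - 4)*(l - 4)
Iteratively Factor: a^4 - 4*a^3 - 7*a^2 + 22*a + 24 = (a + 2)*(a^3 - 6*a^2 + 5*a + 12) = (a - 3)*(a + 2)*(a^2 - 3*a - 4) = (a - 4)*(a - 3)*(a + 2)*(a + 1)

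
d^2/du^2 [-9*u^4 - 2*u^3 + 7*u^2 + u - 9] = -108*u^2 - 12*u + 14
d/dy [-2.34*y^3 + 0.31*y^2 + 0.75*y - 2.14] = -7.02*y^2 + 0.62*y + 0.75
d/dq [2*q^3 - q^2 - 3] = 2*q*(3*q - 1)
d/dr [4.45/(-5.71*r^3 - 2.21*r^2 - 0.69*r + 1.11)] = (76.2285*r^2 + 19.669*r + 3.0705)/(5.71*r^3 + 2.21*r^2 + 0.69*r - 1.11)^2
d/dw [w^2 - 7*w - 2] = 2*w - 7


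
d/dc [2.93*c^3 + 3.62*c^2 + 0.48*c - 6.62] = 8.79*c^2 + 7.24*c + 0.48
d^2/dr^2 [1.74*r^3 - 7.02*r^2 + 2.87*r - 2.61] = 10.44*r - 14.04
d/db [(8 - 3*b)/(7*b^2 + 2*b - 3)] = 7*(3*b^2 - 16*b - 1)/(49*b^4 + 28*b^3 - 38*b^2 - 12*b + 9)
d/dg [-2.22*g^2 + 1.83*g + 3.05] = 1.83 - 4.44*g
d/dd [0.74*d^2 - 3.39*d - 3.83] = 1.48*d - 3.39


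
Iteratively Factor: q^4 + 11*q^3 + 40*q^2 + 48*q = (q)*(q^3 + 11*q^2 + 40*q + 48) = q*(q + 4)*(q^2 + 7*q + 12) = q*(q + 3)*(q + 4)*(q + 4)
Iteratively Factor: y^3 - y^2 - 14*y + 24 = (y - 2)*(y^2 + y - 12) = (y - 2)*(y + 4)*(y - 3)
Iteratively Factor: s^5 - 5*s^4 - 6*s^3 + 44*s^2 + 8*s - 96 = (s - 3)*(s^4 - 2*s^3 - 12*s^2 + 8*s + 32) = (s - 3)*(s + 2)*(s^3 - 4*s^2 - 4*s + 16) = (s - 3)*(s - 2)*(s + 2)*(s^2 - 2*s - 8) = (s - 4)*(s - 3)*(s - 2)*(s + 2)*(s + 2)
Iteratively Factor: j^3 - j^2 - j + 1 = (j - 1)*(j^2 - 1) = (j - 1)^2*(j + 1)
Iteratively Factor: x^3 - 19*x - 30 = (x + 3)*(x^2 - 3*x - 10) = (x + 2)*(x + 3)*(x - 5)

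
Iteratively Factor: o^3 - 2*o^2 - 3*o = (o)*(o^2 - 2*o - 3) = o*(o - 3)*(o + 1)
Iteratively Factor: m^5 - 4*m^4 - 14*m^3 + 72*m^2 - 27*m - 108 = (m + 4)*(m^4 - 8*m^3 + 18*m^2 - 27) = (m - 3)*(m + 4)*(m^3 - 5*m^2 + 3*m + 9) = (m - 3)*(m + 1)*(m + 4)*(m^2 - 6*m + 9) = (m - 3)^2*(m + 1)*(m + 4)*(m - 3)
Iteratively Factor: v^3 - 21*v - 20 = (v - 5)*(v^2 + 5*v + 4) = (v - 5)*(v + 1)*(v + 4)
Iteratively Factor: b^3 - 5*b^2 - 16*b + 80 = (b - 5)*(b^2 - 16) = (b - 5)*(b - 4)*(b + 4)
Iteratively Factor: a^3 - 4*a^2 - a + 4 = (a + 1)*(a^2 - 5*a + 4) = (a - 1)*(a + 1)*(a - 4)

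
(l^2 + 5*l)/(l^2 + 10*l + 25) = l/(l + 5)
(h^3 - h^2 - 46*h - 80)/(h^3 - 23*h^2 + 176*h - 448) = (h^2 + 7*h + 10)/(h^2 - 15*h + 56)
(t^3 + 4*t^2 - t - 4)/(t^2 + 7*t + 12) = (t^2 - 1)/(t + 3)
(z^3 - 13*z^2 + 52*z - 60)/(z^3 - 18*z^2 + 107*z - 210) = (z - 2)/(z - 7)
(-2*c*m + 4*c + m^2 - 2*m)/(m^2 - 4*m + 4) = (-2*c + m)/(m - 2)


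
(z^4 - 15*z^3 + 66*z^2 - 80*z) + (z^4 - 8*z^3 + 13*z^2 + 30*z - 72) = 2*z^4 - 23*z^3 + 79*z^2 - 50*z - 72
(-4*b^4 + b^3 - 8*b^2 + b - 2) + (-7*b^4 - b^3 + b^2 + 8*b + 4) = -11*b^4 - 7*b^2 + 9*b + 2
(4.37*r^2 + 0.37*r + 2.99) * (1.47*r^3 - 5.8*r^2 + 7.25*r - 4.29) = 6.4239*r^5 - 24.8021*r^4 + 33.9318*r^3 - 33.4068*r^2 + 20.0902*r - 12.8271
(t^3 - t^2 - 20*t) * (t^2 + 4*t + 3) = t^5 + 3*t^4 - 21*t^3 - 83*t^2 - 60*t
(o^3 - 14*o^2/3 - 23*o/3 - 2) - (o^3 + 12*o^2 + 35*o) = -50*o^2/3 - 128*o/3 - 2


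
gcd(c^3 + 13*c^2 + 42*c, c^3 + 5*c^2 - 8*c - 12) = c + 6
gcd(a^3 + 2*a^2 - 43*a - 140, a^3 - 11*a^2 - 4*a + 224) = a^2 - 3*a - 28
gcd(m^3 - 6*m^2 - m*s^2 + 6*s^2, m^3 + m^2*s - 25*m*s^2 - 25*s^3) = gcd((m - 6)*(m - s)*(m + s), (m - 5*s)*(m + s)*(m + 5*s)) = m + s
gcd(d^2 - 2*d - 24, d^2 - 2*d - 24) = d^2 - 2*d - 24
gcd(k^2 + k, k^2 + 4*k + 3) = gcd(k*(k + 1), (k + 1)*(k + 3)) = k + 1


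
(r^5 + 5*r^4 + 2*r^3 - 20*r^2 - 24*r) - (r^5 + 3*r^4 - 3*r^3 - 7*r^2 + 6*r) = 2*r^4 + 5*r^3 - 13*r^2 - 30*r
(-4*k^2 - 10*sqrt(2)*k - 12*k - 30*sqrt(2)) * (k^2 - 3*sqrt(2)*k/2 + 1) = -4*k^4 - 12*k^3 - 4*sqrt(2)*k^3 - 12*sqrt(2)*k^2 + 26*k^2 - 10*sqrt(2)*k + 78*k - 30*sqrt(2)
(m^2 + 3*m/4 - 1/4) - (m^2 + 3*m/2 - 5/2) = 9/4 - 3*m/4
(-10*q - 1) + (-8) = -10*q - 9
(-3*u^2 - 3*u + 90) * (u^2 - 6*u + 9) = -3*u^4 + 15*u^3 + 81*u^2 - 567*u + 810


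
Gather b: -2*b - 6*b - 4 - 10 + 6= -8*b - 8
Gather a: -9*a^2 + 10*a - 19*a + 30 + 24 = -9*a^2 - 9*a + 54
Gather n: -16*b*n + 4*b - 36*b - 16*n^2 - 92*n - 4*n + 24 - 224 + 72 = -32*b - 16*n^2 + n*(-16*b - 96) - 128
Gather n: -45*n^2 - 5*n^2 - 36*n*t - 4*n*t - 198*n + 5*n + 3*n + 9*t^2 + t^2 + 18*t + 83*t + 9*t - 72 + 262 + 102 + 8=-50*n^2 + n*(-40*t - 190) + 10*t^2 + 110*t + 300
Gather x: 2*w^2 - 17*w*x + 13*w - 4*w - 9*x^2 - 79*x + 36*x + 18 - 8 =2*w^2 + 9*w - 9*x^2 + x*(-17*w - 43) + 10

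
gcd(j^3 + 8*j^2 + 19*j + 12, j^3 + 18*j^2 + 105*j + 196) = j + 4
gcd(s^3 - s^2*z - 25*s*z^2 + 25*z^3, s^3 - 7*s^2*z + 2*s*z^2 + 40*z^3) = -s + 5*z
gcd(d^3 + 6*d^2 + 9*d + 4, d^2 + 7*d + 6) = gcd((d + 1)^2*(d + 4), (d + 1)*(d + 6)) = d + 1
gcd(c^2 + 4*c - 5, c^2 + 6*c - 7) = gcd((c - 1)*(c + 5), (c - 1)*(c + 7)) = c - 1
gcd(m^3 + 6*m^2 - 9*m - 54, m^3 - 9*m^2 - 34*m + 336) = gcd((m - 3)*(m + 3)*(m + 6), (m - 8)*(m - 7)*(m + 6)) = m + 6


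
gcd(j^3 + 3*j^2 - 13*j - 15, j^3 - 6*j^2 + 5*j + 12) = j^2 - 2*j - 3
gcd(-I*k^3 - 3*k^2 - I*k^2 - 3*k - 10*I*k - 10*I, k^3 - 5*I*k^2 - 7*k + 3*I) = 1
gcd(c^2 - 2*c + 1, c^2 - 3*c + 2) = c - 1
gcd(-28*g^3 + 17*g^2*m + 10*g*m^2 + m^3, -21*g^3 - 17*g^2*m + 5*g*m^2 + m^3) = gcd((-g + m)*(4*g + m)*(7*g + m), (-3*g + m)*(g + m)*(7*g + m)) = 7*g + m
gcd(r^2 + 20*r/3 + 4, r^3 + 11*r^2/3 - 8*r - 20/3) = r + 2/3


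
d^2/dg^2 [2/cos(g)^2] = 4*(2 - cos(2*g))/cos(g)^4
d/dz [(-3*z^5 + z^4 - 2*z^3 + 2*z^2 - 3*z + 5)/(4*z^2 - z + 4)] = (-36*z^6 + 20*z^5 - 71*z^4 + 20*z^3 - 14*z^2 - 24*z - 7)/(16*z^4 - 8*z^3 + 33*z^2 - 8*z + 16)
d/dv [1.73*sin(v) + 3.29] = 1.73*cos(v)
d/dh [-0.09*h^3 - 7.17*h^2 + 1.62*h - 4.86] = -0.27*h^2 - 14.34*h + 1.62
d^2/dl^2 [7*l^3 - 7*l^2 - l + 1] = 42*l - 14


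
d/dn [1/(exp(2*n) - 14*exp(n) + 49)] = 2*(7 - exp(n))*exp(n)/(exp(2*n) - 14*exp(n) + 49)^2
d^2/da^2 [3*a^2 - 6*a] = 6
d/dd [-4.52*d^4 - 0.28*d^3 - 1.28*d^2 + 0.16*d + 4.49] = -18.08*d^3 - 0.84*d^2 - 2.56*d + 0.16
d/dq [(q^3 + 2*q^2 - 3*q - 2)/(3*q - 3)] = (2*q^3 - q^2 - 4*q + 5)/(3*(q^2 - 2*q + 1))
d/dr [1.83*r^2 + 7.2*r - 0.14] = 3.66*r + 7.2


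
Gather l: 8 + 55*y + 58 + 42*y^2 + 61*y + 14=42*y^2 + 116*y + 80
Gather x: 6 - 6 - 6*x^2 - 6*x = -6*x^2 - 6*x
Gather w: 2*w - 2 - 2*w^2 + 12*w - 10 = -2*w^2 + 14*w - 12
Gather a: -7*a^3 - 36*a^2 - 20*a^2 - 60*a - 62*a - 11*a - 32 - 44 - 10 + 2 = -7*a^3 - 56*a^2 - 133*a - 84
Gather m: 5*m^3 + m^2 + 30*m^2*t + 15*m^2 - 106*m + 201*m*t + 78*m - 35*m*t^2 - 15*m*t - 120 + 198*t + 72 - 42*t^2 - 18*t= 5*m^3 + m^2*(30*t + 16) + m*(-35*t^2 + 186*t - 28) - 42*t^2 + 180*t - 48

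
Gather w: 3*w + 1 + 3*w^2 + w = 3*w^2 + 4*w + 1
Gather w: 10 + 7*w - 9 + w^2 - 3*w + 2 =w^2 + 4*w + 3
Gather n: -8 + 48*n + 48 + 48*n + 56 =96*n + 96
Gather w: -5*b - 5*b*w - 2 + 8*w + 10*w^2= -5*b + 10*w^2 + w*(8 - 5*b) - 2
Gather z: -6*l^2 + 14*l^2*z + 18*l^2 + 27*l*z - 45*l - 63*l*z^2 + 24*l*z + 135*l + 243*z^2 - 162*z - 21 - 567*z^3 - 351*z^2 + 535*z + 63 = 12*l^2 + 90*l - 567*z^3 + z^2*(-63*l - 108) + z*(14*l^2 + 51*l + 373) + 42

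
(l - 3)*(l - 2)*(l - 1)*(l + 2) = l^4 - 4*l^3 - l^2 + 16*l - 12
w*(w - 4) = w^2 - 4*w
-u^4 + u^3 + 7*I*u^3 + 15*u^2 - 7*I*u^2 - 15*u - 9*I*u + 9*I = (u - 3*I)^2*(I*u + 1)*(I*u - I)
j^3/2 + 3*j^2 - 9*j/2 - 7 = (j/2 + 1/2)*(j - 2)*(j + 7)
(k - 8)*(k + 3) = k^2 - 5*k - 24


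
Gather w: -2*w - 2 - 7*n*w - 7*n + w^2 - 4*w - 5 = -7*n + w^2 + w*(-7*n - 6) - 7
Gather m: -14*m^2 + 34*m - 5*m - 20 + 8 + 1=-14*m^2 + 29*m - 11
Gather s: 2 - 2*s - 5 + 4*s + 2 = 2*s - 1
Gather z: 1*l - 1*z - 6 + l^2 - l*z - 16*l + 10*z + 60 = l^2 - 15*l + z*(9 - l) + 54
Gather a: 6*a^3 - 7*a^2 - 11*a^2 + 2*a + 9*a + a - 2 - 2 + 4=6*a^3 - 18*a^2 + 12*a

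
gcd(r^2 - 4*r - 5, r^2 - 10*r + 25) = r - 5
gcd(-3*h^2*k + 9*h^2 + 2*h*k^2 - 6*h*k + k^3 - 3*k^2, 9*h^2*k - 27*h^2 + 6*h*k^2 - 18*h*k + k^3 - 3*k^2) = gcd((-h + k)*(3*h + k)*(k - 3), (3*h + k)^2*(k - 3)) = 3*h*k - 9*h + k^2 - 3*k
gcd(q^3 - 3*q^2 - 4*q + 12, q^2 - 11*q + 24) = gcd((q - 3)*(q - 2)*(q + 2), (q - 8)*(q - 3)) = q - 3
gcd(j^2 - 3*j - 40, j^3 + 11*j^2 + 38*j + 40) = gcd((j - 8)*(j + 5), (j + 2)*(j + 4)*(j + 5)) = j + 5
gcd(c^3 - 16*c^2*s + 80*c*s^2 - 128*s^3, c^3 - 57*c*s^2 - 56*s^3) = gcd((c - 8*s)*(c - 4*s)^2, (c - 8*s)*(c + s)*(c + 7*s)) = -c + 8*s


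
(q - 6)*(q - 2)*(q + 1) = q^3 - 7*q^2 + 4*q + 12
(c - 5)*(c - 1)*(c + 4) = c^3 - 2*c^2 - 19*c + 20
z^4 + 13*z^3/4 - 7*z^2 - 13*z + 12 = (z - 2)*(z - 3/4)*(z + 2)*(z + 4)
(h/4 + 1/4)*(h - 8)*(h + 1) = h^3/4 - 3*h^2/2 - 15*h/4 - 2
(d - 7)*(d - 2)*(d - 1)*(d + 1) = d^4 - 9*d^3 + 13*d^2 + 9*d - 14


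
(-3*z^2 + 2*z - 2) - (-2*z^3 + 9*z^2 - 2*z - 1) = 2*z^3 - 12*z^2 + 4*z - 1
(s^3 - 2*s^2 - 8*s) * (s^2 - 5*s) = s^5 - 7*s^4 + 2*s^3 + 40*s^2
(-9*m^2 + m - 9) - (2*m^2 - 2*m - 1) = -11*m^2 + 3*m - 8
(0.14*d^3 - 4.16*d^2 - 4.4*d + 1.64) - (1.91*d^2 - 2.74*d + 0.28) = 0.14*d^3 - 6.07*d^2 - 1.66*d + 1.36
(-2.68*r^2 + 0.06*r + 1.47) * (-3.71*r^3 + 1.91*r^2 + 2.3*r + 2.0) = 9.9428*r^5 - 5.3414*r^4 - 11.5031*r^3 - 2.4143*r^2 + 3.501*r + 2.94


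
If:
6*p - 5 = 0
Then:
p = 5/6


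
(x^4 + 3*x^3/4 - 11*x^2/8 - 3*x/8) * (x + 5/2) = x^5 + 13*x^4/4 + x^3/2 - 61*x^2/16 - 15*x/16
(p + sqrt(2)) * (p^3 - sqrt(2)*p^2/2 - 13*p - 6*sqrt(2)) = p^4 + sqrt(2)*p^3/2 - 14*p^2 - 19*sqrt(2)*p - 12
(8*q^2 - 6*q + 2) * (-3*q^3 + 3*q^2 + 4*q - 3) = -24*q^5 + 42*q^4 + 8*q^3 - 42*q^2 + 26*q - 6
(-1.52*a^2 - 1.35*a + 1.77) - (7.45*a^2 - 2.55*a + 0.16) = -8.97*a^2 + 1.2*a + 1.61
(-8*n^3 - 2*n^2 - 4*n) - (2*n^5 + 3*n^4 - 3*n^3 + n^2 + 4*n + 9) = -2*n^5 - 3*n^4 - 5*n^3 - 3*n^2 - 8*n - 9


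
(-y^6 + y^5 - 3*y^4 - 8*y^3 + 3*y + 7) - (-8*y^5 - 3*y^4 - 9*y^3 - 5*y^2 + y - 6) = -y^6 + 9*y^5 + y^3 + 5*y^2 + 2*y + 13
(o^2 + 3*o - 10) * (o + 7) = o^3 + 10*o^2 + 11*o - 70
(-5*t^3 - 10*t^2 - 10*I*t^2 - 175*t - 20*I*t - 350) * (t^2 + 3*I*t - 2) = -5*t^5 - 10*t^4 - 25*I*t^4 - 135*t^3 - 50*I*t^3 - 270*t^2 - 505*I*t^2 + 350*t - 1010*I*t + 700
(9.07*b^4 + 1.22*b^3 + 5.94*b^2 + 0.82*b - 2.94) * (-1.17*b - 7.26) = -10.6119*b^5 - 67.2756*b^4 - 15.807*b^3 - 44.0838*b^2 - 2.5134*b + 21.3444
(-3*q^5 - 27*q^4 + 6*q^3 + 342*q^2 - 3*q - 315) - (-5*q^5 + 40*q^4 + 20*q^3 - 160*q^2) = 2*q^5 - 67*q^4 - 14*q^3 + 502*q^2 - 3*q - 315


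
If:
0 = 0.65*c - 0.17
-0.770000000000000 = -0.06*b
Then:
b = 12.83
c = 0.26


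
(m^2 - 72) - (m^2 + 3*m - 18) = -3*m - 54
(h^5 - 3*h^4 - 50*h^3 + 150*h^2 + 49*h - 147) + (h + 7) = h^5 - 3*h^4 - 50*h^3 + 150*h^2 + 50*h - 140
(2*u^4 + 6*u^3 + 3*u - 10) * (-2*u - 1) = -4*u^5 - 14*u^4 - 6*u^3 - 6*u^2 + 17*u + 10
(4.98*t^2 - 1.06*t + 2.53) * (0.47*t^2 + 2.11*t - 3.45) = 2.3406*t^4 + 10.0096*t^3 - 18.2285*t^2 + 8.9953*t - 8.7285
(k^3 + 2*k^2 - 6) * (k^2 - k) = k^5 + k^4 - 2*k^3 - 6*k^2 + 6*k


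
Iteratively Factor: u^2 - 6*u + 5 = (u - 1)*(u - 5)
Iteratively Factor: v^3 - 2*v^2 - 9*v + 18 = (v - 2)*(v^2 - 9) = (v - 2)*(v + 3)*(v - 3)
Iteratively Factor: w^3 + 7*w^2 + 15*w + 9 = (w + 3)*(w^2 + 4*w + 3) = (w + 1)*(w + 3)*(w + 3)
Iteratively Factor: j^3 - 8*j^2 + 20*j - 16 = (j - 2)*(j^2 - 6*j + 8) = (j - 2)^2*(j - 4)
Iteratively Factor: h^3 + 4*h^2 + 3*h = (h)*(h^2 + 4*h + 3) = h*(h + 3)*(h + 1)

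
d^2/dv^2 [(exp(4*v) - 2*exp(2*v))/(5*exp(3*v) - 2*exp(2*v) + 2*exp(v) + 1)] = (25*exp(8*v) - 30*exp(7*v) - 14*exp(6*v) - 69*exp(5*v) + 132*exp(4*v) + 168*exp(3*v) - 8*exp(2*v) - 12*exp(v) - 8)*exp(2*v)/(125*exp(9*v) - 150*exp(8*v) + 210*exp(7*v) - 53*exp(6*v) + 24*exp(5*v) + 48*exp(4*v) - exp(3*v) + 6*exp(2*v) + 6*exp(v) + 1)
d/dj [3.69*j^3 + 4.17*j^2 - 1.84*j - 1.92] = 11.07*j^2 + 8.34*j - 1.84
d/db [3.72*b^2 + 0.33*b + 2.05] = 7.44*b + 0.33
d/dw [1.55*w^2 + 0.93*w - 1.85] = 3.1*w + 0.93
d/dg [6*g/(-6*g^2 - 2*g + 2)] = 3*(3*g^2 + 1)/(9*g^4 + 6*g^3 - 5*g^2 - 2*g + 1)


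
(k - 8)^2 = k^2 - 16*k + 64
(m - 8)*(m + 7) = m^2 - m - 56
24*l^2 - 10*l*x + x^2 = (-6*l + x)*(-4*l + x)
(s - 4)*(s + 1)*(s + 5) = s^3 + 2*s^2 - 19*s - 20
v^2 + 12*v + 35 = (v + 5)*(v + 7)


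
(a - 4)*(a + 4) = a^2 - 16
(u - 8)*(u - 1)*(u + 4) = u^3 - 5*u^2 - 28*u + 32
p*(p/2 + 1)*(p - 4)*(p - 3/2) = p^4/2 - 7*p^3/4 - 5*p^2/2 + 6*p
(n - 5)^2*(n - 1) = n^3 - 11*n^2 + 35*n - 25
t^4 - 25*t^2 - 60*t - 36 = (t - 6)*(t + 1)*(t + 2)*(t + 3)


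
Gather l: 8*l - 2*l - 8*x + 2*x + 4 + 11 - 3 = 6*l - 6*x + 12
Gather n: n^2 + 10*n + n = n^2 + 11*n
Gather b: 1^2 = 1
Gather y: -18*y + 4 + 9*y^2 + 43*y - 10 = 9*y^2 + 25*y - 6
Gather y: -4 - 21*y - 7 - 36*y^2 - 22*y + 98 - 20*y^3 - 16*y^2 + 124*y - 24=-20*y^3 - 52*y^2 + 81*y + 63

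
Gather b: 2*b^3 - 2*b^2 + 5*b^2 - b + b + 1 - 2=2*b^3 + 3*b^2 - 1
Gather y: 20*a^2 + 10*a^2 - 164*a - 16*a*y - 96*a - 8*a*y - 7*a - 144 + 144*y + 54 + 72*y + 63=30*a^2 - 267*a + y*(216 - 24*a) - 27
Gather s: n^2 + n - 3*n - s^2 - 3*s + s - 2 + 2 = n^2 - 2*n - s^2 - 2*s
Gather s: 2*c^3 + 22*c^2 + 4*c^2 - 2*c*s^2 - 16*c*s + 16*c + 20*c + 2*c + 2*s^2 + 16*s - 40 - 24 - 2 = 2*c^3 + 26*c^2 + 38*c + s^2*(2 - 2*c) + s*(16 - 16*c) - 66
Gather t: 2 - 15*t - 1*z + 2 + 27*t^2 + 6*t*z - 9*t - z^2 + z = 27*t^2 + t*(6*z - 24) - z^2 + 4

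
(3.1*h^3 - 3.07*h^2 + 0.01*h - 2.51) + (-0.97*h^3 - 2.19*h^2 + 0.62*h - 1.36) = 2.13*h^3 - 5.26*h^2 + 0.63*h - 3.87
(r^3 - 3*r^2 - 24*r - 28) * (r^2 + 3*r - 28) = r^5 - 61*r^3 - 16*r^2 + 588*r + 784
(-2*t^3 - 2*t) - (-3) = -2*t^3 - 2*t + 3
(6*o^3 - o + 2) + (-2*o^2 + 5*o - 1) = 6*o^3 - 2*o^2 + 4*o + 1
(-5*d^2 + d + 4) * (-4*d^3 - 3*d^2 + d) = 20*d^5 + 11*d^4 - 24*d^3 - 11*d^2 + 4*d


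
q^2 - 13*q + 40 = (q - 8)*(q - 5)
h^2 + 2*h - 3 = (h - 1)*(h + 3)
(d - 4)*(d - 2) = d^2 - 6*d + 8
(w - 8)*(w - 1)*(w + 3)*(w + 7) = w^4 + w^3 - 61*w^2 - 109*w + 168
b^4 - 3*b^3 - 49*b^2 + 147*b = b*(b - 7)*(b - 3)*(b + 7)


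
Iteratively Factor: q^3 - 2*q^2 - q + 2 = (q - 2)*(q^2 - 1) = (q - 2)*(q - 1)*(q + 1)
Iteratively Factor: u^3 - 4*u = (u)*(u^2 - 4) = u*(u - 2)*(u + 2)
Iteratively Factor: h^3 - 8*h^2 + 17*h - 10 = (h - 1)*(h^2 - 7*h + 10) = (h - 2)*(h - 1)*(h - 5)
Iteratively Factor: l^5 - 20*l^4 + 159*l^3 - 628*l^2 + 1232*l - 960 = (l - 4)*(l^4 - 16*l^3 + 95*l^2 - 248*l + 240) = (l - 4)^2*(l^3 - 12*l^2 + 47*l - 60) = (l - 5)*(l - 4)^2*(l^2 - 7*l + 12) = (l - 5)*(l - 4)^3*(l - 3)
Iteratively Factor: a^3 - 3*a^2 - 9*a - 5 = (a - 5)*(a^2 + 2*a + 1) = (a - 5)*(a + 1)*(a + 1)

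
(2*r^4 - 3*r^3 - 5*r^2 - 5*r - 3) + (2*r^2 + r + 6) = 2*r^4 - 3*r^3 - 3*r^2 - 4*r + 3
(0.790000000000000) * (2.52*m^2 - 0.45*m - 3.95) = 1.9908*m^2 - 0.3555*m - 3.1205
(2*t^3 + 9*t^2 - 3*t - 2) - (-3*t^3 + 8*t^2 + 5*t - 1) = 5*t^3 + t^2 - 8*t - 1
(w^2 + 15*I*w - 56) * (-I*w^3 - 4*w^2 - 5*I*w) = -I*w^5 + 11*w^4 - 9*I*w^3 + 299*w^2 + 280*I*w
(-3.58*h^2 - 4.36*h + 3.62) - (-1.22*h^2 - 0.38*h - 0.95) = -2.36*h^2 - 3.98*h + 4.57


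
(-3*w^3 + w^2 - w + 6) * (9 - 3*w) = 9*w^4 - 30*w^3 + 12*w^2 - 27*w + 54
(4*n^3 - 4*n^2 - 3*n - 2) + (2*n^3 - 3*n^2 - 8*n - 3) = 6*n^3 - 7*n^2 - 11*n - 5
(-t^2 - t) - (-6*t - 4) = -t^2 + 5*t + 4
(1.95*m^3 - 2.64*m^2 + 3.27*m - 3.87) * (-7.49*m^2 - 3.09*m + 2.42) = -14.6055*m^5 + 13.7481*m^4 - 11.6157*m^3 + 12.4932*m^2 + 19.8717*m - 9.3654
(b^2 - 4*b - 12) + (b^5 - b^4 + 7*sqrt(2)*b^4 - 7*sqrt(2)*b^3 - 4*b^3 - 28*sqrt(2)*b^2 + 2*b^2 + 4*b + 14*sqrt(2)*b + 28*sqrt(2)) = b^5 - b^4 + 7*sqrt(2)*b^4 - 7*sqrt(2)*b^3 - 4*b^3 - 28*sqrt(2)*b^2 + 3*b^2 + 14*sqrt(2)*b - 12 + 28*sqrt(2)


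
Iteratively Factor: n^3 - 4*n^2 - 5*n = (n + 1)*(n^2 - 5*n) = (n - 5)*(n + 1)*(n)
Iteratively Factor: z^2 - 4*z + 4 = (z - 2)*(z - 2)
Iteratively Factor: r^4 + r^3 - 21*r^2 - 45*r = (r - 5)*(r^3 + 6*r^2 + 9*r) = r*(r - 5)*(r^2 + 6*r + 9) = r*(r - 5)*(r + 3)*(r + 3)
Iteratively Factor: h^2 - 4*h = (h - 4)*(h)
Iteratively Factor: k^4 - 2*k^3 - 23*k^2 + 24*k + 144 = (k + 3)*(k^3 - 5*k^2 - 8*k + 48) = (k + 3)^2*(k^2 - 8*k + 16) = (k - 4)*(k + 3)^2*(k - 4)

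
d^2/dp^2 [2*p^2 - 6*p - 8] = 4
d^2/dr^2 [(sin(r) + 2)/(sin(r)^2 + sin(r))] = (-sin(r) - 6 + 2/sin(r) + 8/sin(r)^2 + 4/sin(r)^3)/(sin(r) + 1)^2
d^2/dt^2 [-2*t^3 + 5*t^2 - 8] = 10 - 12*t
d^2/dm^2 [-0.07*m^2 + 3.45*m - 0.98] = -0.140000000000000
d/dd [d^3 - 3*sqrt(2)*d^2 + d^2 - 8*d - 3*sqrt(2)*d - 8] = 3*d^2 - 6*sqrt(2)*d + 2*d - 8 - 3*sqrt(2)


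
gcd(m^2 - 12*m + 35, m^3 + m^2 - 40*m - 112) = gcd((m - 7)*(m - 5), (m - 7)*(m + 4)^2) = m - 7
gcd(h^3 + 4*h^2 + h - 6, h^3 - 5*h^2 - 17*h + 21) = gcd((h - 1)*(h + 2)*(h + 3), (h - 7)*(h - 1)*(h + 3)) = h^2 + 2*h - 3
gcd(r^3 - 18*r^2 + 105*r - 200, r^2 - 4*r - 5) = r - 5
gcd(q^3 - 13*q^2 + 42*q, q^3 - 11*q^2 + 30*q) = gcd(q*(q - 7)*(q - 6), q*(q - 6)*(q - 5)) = q^2 - 6*q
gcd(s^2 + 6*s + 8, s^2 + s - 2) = s + 2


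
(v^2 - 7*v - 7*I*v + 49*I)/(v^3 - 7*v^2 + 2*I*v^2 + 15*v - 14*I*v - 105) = (v - 7*I)/(v^2 + 2*I*v + 15)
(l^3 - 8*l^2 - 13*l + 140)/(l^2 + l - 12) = (l^2 - 12*l + 35)/(l - 3)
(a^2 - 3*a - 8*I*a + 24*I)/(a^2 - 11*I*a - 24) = (a - 3)/(a - 3*I)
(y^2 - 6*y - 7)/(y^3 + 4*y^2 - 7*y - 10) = (y - 7)/(y^2 + 3*y - 10)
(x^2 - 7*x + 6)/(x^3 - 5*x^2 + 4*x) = (x - 6)/(x*(x - 4))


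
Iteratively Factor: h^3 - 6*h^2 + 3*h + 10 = (h - 5)*(h^2 - h - 2) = (h - 5)*(h + 1)*(h - 2)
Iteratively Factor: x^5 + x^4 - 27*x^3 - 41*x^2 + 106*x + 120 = (x - 5)*(x^4 + 6*x^3 + 3*x^2 - 26*x - 24) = (x - 5)*(x + 4)*(x^3 + 2*x^2 - 5*x - 6) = (x - 5)*(x + 3)*(x + 4)*(x^2 - x - 2) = (x - 5)*(x - 2)*(x + 3)*(x + 4)*(x + 1)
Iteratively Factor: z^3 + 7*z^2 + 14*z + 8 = (z + 2)*(z^2 + 5*z + 4) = (z + 2)*(z + 4)*(z + 1)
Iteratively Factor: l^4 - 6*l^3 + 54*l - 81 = (l - 3)*(l^3 - 3*l^2 - 9*l + 27) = (l - 3)*(l + 3)*(l^2 - 6*l + 9) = (l - 3)^2*(l + 3)*(l - 3)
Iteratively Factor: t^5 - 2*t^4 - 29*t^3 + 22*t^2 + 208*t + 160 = (t + 4)*(t^4 - 6*t^3 - 5*t^2 + 42*t + 40) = (t + 2)*(t + 4)*(t^3 - 8*t^2 + 11*t + 20) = (t - 4)*(t + 2)*(t + 4)*(t^2 - 4*t - 5) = (t - 5)*(t - 4)*(t + 2)*(t + 4)*(t + 1)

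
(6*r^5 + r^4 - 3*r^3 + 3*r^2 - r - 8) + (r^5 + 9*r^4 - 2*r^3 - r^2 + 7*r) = 7*r^5 + 10*r^4 - 5*r^3 + 2*r^2 + 6*r - 8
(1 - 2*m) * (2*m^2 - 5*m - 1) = -4*m^3 + 12*m^2 - 3*m - 1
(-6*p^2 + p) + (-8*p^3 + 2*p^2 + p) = -8*p^3 - 4*p^2 + 2*p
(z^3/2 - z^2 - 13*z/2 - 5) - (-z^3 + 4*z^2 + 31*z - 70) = 3*z^3/2 - 5*z^2 - 75*z/2 + 65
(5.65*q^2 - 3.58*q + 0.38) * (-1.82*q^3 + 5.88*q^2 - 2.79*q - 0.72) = -10.283*q^5 + 39.7376*q^4 - 37.5055*q^3 + 8.1546*q^2 + 1.5174*q - 0.2736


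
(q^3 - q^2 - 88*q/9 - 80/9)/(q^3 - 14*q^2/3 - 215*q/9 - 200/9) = (3*q^2 - 8*q - 16)/(3*q^2 - 19*q - 40)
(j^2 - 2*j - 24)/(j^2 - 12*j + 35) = (j^2 - 2*j - 24)/(j^2 - 12*j + 35)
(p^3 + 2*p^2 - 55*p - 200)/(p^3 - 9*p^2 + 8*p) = (p^2 + 10*p + 25)/(p*(p - 1))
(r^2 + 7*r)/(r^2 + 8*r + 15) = r*(r + 7)/(r^2 + 8*r + 15)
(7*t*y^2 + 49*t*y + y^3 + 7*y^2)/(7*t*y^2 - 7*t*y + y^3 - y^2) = (y + 7)/(y - 1)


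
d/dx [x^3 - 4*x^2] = x*(3*x - 8)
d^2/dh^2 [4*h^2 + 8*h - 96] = 8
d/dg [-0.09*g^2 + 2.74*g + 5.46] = 2.74 - 0.18*g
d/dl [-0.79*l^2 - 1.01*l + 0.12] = -1.58*l - 1.01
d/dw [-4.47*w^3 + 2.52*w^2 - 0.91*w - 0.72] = -13.41*w^2 + 5.04*w - 0.91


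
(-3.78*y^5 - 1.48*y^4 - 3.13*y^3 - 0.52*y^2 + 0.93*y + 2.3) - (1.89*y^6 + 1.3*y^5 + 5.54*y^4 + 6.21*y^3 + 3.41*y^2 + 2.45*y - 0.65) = -1.89*y^6 - 5.08*y^5 - 7.02*y^4 - 9.34*y^3 - 3.93*y^2 - 1.52*y + 2.95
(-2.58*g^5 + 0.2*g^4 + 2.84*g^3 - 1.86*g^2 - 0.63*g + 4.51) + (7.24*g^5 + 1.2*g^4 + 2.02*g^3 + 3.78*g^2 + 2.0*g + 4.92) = 4.66*g^5 + 1.4*g^4 + 4.86*g^3 + 1.92*g^2 + 1.37*g + 9.43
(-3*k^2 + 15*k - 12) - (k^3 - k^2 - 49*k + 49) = -k^3 - 2*k^2 + 64*k - 61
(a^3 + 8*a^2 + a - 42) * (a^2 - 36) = a^5 + 8*a^4 - 35*a^3 - 330*a^2 - 36*a + 1512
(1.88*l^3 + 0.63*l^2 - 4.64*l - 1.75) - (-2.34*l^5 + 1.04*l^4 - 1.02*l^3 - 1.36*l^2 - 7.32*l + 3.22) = 2.34*l^5 - 1.04*l^4 + 2.9*l^3 + 1.99*l^2 + 2.68*l - 4.97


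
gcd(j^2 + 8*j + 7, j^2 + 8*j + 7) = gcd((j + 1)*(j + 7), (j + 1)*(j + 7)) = j^2 + 8*j + 7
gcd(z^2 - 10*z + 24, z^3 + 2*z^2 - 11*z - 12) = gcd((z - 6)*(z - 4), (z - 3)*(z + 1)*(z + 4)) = 1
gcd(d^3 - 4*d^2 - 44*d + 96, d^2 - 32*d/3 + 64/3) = d - 8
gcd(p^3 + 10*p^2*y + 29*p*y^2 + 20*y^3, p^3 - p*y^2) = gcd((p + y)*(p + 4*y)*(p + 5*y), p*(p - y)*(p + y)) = p + y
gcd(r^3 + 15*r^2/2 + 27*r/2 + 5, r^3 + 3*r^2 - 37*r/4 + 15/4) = r + 5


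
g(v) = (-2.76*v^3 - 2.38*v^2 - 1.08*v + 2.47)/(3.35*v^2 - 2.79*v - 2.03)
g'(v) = (2.79 - 6.7*v)*(-2.76*v^3 - 2.38*v^2 - 1.08*v + 2.47)/(3.35*v^2 - 2.79*v - 2.03)^2 + (-8.28*v^2 - 4.76*v - 1.08)/(3.35*v^2 - 2.79*v - 2.03) = (-9.246*v^4 + 15.4008*v^3 + 27.0666*v^2 - 6.88620000000001*v + 9.0837)/(11.2225*v^4 - 18.693*v^3 - 5.8169*v^2 + 11.3274*v + 4.1209)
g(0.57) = -0.23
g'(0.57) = 2.47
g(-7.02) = 4.64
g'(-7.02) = -0.79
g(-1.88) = 0.96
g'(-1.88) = -0.44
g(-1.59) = 0.85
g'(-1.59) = -0.28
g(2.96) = -4.89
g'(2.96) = -0.23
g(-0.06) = -1.37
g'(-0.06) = 2.80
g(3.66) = -5.17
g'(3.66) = -0.52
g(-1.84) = 0.94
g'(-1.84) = -0.42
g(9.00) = -9.06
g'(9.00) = -0.79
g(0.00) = -1.22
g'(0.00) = 2.20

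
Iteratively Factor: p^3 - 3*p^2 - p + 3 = (p - 3)*(p^2 - 1) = (p - 3)*(p + 1)*(p - 1)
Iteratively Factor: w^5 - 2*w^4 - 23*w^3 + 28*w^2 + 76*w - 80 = (w + 4)*(w^4 - 6*w^3 + w^2 + 24*w - 20) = (w + 2)*(w + 4)*(w^3 - 8*w^2 + 17*w - 10) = (w - 5)*(w + 2)*(w + 4)*(w^2 - 3*w + 2) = (w - 5)*(w - 1)*(w + 2)*(w + 4)*(w - 2)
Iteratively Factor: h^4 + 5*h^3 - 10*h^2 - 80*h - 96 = (h + 3)*(h^3 + 2*h^2 - 16*h - 32) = (h + 2)*(h + 3)*(h^2 - 16) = (h - 4)*(h + 2)*(h + 3)*(h + 4)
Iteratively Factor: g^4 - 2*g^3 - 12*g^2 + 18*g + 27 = (g + 1)*(g^3 - 3*g^2 - 9*g + 27) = (g + 1)*(g + 3)*(g^2 - 6*g + 9) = (g - 3)*(g + 1)*(g + 3)*(g - 3)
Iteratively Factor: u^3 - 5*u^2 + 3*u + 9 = (u + 1)*(u^2 - 6*u + 9) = (u - 3)*(u + 1)*(u - 3)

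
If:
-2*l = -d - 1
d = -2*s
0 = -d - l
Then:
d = -1/3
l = 1/3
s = 1/6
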